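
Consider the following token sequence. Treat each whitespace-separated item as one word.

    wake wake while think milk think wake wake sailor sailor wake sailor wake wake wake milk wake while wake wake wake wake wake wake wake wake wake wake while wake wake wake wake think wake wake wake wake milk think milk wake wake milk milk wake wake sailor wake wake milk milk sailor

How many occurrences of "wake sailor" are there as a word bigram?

Scanning the 52 overlapping bigram windows for "wake sailor":
  position 8–9: wake sailor
  position 11–12: wake sailor
  position 47–48: wake sailor

3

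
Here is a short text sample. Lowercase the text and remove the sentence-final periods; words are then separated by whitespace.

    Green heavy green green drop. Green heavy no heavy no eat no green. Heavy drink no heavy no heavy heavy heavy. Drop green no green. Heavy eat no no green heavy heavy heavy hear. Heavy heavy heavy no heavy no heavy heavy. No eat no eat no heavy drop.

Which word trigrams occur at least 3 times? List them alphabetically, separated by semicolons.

Trigram counts meeting the condition (at least 3 times):
  heavy heavy heavy: 3
  heavy no heavy: 4
  no eat no: 3
  no green heavy: 3
  no heavy no: 3

heavy heavy heavy; heavy no heavy; no eat no; no green heavy; no heavy no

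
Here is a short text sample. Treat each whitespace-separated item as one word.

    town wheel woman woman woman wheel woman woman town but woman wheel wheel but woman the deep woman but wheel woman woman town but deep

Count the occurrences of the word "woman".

10

Scanning the 25 tokens for "woman":
  position 3: woman
  position 4: woman
  position 5: woman
  position 7: woman
  position 8: woman
  position 11: woman
  position 15: woman
  position 18: woman
  position 21: woman
  position 22: woman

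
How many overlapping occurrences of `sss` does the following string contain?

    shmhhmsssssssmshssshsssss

9

Sliding a length-3 window over the 25 characters (23 positions):
  position 7–9: sss
  position 8–10: sss
  position 9–11: sss
  position 10–12: sss
  position 11–13: sss
  position 17–19: sss
  position 21–23: sss
  position 22–24: sss
  position 23–25: sss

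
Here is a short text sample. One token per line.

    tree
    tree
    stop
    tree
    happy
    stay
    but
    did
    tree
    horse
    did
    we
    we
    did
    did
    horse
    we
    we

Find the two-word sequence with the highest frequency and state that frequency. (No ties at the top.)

Bigram frequencies (highest first):
  we we: 2
  tree tree: 1
  tree stop: 1
  stop tree: 1
  tree happy: 1
  happy stay: 1
  … (10 more, each ≤ 1)

"we we", 2 times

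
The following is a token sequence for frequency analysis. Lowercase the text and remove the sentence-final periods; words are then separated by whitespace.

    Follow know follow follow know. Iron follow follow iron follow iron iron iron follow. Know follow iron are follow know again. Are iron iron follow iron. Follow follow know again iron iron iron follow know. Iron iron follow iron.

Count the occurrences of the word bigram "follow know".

Scanning the 38 overlapping bigram windows for "follow know":
  position 1–2: follow know
  position 4–5: follow know
  position 14–15: follow know
  position 19–20: follow know
  position 28–29: follow know
  position 34–35: follow know

6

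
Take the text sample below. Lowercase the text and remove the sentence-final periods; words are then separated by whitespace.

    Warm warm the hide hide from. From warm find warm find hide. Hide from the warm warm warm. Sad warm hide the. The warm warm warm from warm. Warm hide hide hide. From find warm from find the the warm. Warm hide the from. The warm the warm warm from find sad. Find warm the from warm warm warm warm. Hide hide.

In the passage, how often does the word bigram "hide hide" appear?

5

Scanning the 61 overlapping bigram windows for "hide hide":
  position 4–5: hide hide
  position 12–13: hide hide
  position 30–31: hide hide
  position 31–32: hide hide
  position 61–62: hide hide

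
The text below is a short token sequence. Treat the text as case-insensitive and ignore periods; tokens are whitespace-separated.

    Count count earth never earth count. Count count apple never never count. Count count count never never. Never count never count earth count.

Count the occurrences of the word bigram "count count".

6

Scanning the 22 overlapping bigram windows for "count count":
  position 1–2: count count
  position 6–7: count count
  position 7–8: count count
  position 12–13: count count
  position 13–14: count count
  position 14–15: count count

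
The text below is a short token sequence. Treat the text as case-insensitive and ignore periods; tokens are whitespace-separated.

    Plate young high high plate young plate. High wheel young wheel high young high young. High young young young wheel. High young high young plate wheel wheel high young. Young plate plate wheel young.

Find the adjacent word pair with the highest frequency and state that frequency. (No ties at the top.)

"high young", 6 times

Bigram frequencies (highest first):
  high young: 6
  young high: 4
  young plate: 3
  wheel high: 3
  young young: 3
  plate young: 2
  … (9 more, each ≤ 2)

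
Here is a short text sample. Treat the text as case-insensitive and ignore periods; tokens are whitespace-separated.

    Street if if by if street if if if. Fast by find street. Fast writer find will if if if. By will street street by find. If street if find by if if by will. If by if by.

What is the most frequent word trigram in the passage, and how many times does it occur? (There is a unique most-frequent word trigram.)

Trigram frequencies (highest first):
  if if by: 3
  street if if: 2
  if by if: 2
  if street if: 2
  if if if: 2
  if by will: 2
  … (24 more, each ≤ 1)

"if if by", 3 times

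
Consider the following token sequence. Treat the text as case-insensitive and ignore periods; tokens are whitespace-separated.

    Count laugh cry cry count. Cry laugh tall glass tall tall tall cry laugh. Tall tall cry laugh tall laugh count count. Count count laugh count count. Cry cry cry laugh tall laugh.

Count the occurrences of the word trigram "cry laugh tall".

4

Scanning the 31 overlapping trigram windows for "cry laugh tall":
  position 6–8: cry laugh tall
  position 13–15: cry laugh tall
  position 17–19: cry laugh tall
  position 30–32: cry laugh tall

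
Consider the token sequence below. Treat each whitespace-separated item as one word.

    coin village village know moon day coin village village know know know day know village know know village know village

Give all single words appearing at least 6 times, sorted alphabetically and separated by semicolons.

know; village

Unigram counts meeting the condition (at least 6 times):
  know: 8
  village: 7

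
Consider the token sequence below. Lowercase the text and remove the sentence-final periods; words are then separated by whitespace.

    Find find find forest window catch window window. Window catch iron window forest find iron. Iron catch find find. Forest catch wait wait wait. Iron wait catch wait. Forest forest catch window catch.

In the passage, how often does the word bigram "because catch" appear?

0

Scanning the 32 overlapping bigram windows for "because catch":
  (none found)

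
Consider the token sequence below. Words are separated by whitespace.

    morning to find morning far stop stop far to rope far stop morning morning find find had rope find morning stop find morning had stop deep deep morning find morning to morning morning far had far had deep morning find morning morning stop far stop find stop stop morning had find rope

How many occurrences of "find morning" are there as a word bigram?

Scanning the 51 overlapping bigram windows for "find morning":
  position 3–4: find morning
  position 19–20: find morning
  position 22–23: find morning
  position 29–30: find morning
  position 40–41: find morning

5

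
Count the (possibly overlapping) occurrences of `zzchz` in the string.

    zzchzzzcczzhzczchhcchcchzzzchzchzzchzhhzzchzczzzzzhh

4

Sliding a length-5 window over the 52 characters (48 positions):
  position 1–5: zzchz
  position 26–30: zzchz
  position 33–37: zzchz
  position 40–44: zzchz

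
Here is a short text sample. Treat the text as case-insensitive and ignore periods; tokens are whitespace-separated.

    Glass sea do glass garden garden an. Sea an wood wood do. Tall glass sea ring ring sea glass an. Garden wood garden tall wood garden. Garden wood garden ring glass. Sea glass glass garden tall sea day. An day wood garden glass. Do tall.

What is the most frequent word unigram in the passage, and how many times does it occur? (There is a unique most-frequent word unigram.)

"garden", 9 times

Unigram frequencies (highest first):
  garden: 9
  glass: 8
  sea: 6
  wood: 6
  an: 4
  tall: 4
  … (3 more, each ≤ 3)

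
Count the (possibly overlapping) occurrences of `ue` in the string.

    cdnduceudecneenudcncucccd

0

Sliding a length-2 window over the 25 characters (24 positions):
  (no match at any position)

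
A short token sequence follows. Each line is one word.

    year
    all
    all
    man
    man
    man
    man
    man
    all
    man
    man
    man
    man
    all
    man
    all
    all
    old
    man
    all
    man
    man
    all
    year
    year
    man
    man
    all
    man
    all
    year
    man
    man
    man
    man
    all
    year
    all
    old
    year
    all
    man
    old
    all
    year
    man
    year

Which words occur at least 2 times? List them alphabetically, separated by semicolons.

Unigram counts meeting the condition (at least 2 times):
  all: 14
  man: 22
  old: 3
  year: 8

all; man; old; year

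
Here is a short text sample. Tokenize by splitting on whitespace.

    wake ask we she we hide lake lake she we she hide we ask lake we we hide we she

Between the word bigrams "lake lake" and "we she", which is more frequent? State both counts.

"we she" (3 vs 1)

"lake lake": 1 occurrence
"we she": 3 occurrences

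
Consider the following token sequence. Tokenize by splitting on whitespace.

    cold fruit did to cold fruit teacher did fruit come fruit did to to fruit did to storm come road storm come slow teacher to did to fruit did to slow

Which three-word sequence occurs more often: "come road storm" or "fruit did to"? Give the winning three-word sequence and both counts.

"come road storm": 1 occurrence
"fruit did to": 4 occurrences

"fruit did to" (4 vs 1)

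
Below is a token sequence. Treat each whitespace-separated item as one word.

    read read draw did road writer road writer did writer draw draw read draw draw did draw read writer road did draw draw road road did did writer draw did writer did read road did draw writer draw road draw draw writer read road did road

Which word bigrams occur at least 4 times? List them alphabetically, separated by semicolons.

Bigram counts meeting the condition (at least 4 times):
  draw draw: 4
  road did: 4

draw draw; road did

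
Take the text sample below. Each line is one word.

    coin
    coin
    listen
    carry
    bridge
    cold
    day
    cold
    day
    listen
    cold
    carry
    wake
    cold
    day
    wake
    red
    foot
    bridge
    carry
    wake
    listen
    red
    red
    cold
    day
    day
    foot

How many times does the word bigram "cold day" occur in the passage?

Scanning the 27 overlapping bigram windows for "cold day":
  position 6–7: cold day
  position 8–9: cold day
  position 14–15: cold day
  position 25–26: cold day

4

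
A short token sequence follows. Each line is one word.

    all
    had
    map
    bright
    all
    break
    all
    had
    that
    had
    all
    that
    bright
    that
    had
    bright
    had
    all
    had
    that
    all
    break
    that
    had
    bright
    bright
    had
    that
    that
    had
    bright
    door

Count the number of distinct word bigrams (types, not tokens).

32 tokens → 31 bigram windows in total.
Repeated bigrams (each contributes count−1 duplicates):
  that had: 4
  all had: 3
  had bright: 3
  had that: 3
  all break: 2
  bright had: 2
  had all: 2
12 duplicate windows → 31 − 12 = 19 distinct.

19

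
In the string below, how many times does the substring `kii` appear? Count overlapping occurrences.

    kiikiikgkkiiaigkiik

4

Sliding a length-3 window over the 19 characters (17 positions):
  position 1–3: kii
  position 4–6: kii
  position 10–12: kii
  position 16–18: kii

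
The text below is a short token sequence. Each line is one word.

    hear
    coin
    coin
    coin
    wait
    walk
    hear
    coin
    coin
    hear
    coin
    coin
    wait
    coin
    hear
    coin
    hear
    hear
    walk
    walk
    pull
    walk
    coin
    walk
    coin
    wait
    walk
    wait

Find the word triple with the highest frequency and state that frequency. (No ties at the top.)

Trigram frequencies (highest first):
  hear coin coin: 3
  coin coin wait: 2
  coin wait walk: 2
  coin hear coin: 2
  coin coin coin: 1
  wait walk hear: 1
  … (15 more, each ≤ 1)

"hear coin coin", 3 times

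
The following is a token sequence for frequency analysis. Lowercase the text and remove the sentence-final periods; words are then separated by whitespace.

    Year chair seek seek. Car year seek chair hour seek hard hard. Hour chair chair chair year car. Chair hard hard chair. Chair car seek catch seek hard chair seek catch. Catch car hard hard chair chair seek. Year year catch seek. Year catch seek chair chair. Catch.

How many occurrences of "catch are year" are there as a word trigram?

Scanning the 46 overlapping trigram windows for "catch are year":
  (none found)

0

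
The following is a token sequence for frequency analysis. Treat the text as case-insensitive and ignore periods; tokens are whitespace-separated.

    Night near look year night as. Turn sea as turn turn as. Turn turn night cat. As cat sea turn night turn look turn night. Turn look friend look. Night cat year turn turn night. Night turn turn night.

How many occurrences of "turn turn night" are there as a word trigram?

3

Scanning the 37 overlapping trigram windows for "turn turn night":
  position 13–15: turn turn night
  position 33–35: turn turn night
  position 37–39: turn turn night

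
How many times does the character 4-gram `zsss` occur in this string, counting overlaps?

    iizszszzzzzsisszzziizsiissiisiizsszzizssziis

Sliding a length-4 window over the 44 characters (41 positions):
  (no match at any position)

0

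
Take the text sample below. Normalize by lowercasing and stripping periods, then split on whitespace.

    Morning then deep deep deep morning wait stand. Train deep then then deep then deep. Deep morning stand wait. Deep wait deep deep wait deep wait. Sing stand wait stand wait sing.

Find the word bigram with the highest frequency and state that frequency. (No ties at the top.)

Bigram frequencies (highest first):
  deep deep: 4
  then deep: 3
  stand wait: 3
  wait deep: 3
  deep wait: 3
  deep morning: 2
  … (10 more, each ≤ 2)

"deep deep", 4 times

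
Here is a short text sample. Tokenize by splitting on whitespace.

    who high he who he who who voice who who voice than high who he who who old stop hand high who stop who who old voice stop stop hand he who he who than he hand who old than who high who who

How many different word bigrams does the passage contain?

44 tokens → 43 bigram windows in total.
Repeated bigrams (each contributes count−1 duplicates):
  he who: 5
  who who: 5
  high who: 3
  who he: 3
  who old: 3
  stop hand: 2
  who high: 2
  who voice: 2
17 duplicate windows → 43 − 17 = 26 distinct.

26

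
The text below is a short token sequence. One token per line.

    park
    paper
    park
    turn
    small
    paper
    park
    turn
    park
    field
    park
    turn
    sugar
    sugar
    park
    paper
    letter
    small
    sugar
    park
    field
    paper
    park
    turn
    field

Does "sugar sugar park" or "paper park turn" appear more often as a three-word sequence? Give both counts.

"paper park turn" (3 vs 1)

"sugar sugar park": 1 occurrence
"paper park turn": 3 occurrences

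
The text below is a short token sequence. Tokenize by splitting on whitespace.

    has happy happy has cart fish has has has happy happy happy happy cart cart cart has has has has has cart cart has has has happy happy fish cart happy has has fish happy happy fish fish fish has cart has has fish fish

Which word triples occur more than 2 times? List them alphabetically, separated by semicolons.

cart has has; has happy happy; has has has

Trigram counts meeting the condition (more than 2 times):
  cart has has: 3
  has happy happy: 3
  has has has: 5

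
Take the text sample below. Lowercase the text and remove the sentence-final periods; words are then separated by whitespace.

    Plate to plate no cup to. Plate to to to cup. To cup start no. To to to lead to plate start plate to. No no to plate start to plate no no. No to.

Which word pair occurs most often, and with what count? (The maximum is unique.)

"to plate", 5 times

Bigram frequencies (highest first):
  to plate: 5
  to to: 4
  plate to: 3
  no to: 3
  no no: 3
  plate no: 2
  … (11 more, each ≤ 2)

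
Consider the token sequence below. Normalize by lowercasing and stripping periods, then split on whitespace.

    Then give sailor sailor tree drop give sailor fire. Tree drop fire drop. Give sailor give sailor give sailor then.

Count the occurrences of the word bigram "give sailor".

Scanning the 19 overlapping bigram windows for "give sailor":
  position 2–3: give sailor
  position 7–8: give sailor
  position 14–15: give sailor
  position 16–17: give sailor
  position 18–19: give sailor

5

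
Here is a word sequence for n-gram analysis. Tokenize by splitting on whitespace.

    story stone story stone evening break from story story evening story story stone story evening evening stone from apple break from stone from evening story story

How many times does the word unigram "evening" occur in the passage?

5

Scanning the 26 tokens for "evening":
  position 5: evening
  position 10: evening
  position 15: evening
  position 16: evening
  position 24: evening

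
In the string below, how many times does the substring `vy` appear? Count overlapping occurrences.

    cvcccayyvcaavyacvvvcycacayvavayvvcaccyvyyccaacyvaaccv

Sliding a length-2 window over the 53 characters (52 positions):
  position 13–14: vy
  position 39–40: vy

2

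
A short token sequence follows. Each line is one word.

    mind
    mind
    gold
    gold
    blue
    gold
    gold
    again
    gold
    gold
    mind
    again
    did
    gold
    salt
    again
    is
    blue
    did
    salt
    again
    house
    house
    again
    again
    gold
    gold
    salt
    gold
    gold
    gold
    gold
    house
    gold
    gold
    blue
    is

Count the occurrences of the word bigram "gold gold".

Scanning the 36 overlapping bigram windows for "gold gold":
  position 3–4: gold gold
  position 6–7: gold gold
  position 9–10: gold gold
  position 26–27: gold gold
  position 29–30: gold gold
  position 30–31: gold gold
  position 31–32: gold gold
  position 34–35: gold gold

8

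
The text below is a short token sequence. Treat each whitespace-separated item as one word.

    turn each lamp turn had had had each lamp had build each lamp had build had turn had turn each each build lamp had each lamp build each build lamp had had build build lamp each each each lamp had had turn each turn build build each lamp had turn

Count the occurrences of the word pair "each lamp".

6

Scanning the 49 overlapping bigram windows for "each lamp":
  position 2–3: each lamp
  position 8–9: each lamp
  position 12–13: each lamp
  position 25–26: each lamp
  position 38–39: each lamp
  position 47–48: each lamp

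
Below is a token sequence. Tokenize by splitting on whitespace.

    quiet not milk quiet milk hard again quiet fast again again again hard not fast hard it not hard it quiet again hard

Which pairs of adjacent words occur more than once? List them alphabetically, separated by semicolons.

Bigram counts meeting the condition (more than once):
  again again: 2
  again hard: 2
  hard it: 2

again again; again hard; hard it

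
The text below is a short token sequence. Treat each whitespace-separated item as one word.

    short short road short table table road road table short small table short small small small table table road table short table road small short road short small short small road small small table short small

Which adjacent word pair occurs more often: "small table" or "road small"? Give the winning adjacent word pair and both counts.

"small table": 3 occurrences
"road small": 2 occurrences

"small table" (3 vs 2)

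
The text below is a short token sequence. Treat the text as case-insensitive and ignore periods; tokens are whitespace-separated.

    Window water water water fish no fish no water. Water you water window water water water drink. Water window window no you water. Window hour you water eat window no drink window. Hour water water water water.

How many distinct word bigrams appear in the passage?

21

37 tokens → 36 bigram windows in total.
Repeated bigrams (each contributes count−1 duplicates):
  water water: 8
  water window: 3
  you water: 3
  fish no: 2
  window hour: 2
  window no: 2
  window water: 2
15 duplicate windows → 36 − 15 = 21 distinct.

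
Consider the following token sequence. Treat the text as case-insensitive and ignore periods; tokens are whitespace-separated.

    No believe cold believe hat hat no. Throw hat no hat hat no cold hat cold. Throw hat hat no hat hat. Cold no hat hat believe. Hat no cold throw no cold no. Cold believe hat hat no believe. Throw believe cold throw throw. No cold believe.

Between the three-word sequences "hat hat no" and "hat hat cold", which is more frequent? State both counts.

"hat hat no": 4 occurrences
"hat hat cold": 1 occurrence

"hat hat no" (4 vs 1)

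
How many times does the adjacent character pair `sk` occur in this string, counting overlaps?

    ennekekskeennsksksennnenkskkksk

5

Sliding a length-2 window over the 31 characters (30 positions):
  position 8–9: sk
  position 14–15: sk
  position 16–17: sk
  position 26–27: sk
  position 30–31: sk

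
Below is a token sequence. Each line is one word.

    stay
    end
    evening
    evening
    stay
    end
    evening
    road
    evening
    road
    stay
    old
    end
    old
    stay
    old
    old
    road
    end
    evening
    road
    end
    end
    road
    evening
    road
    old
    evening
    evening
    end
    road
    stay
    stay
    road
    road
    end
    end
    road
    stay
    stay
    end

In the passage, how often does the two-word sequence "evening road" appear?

Scanning the 40 overlapping bigram windows for "evening road":
  position 7–8: evening road
  position 9–10: evening road
  position 20–21: evening road
  position 25–26: evening road

4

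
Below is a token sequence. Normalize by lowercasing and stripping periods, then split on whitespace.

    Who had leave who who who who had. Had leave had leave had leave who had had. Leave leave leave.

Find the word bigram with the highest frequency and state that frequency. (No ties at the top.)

Bigram frequencies (highest first):
  had leave: 5
  who had: 3
  who who: 3
  leave who: 2
  had had: 2
  leave had: 2
  … (1 more, each ≤ 2)

"had leave", 5 times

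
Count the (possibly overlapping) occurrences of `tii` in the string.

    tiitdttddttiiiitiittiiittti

4

Sliding a length-3 window over the 27 characters (25 positions):
  position 1–3: tii
  position 11–13: tii
  position 16–18: tii
  position 20–22: tii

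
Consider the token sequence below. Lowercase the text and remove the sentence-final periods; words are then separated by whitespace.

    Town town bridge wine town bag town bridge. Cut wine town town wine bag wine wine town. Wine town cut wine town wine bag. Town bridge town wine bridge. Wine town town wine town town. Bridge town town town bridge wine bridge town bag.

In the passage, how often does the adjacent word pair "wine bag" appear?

Scanning the 43 overlapping bigram windows for "wine bag":
  position 13–14: wine bag
  position 23–24: wine bag

2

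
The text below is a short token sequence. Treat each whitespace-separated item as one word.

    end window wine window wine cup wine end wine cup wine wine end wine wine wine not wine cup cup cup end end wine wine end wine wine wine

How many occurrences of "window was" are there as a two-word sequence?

Scanning the 28 overlapping bigram windows for "window was":
  (none found)

0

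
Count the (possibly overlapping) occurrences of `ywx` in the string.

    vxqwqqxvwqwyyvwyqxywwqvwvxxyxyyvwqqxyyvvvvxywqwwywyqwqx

0

Sliding a length-3 window over the 55 characters (53 positions):
  (no match at any position)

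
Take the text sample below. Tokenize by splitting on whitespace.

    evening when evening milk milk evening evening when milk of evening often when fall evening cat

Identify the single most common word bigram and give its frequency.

Bigram frequencies (highest first):
  evening when: 2
  when evening: 1
  evening milk: 1
  milk milk: 1
  milk evening: 1
  evening evening: 1
  … (8 more, each ≤ 1)

"evening when", 2 times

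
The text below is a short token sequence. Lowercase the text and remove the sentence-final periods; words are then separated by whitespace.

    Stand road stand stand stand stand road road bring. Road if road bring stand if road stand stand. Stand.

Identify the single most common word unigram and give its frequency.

"stand", 9 times

Unigram frequencies (highest first):
  stand: 9
  road: 6
  bring: 2
  if: 2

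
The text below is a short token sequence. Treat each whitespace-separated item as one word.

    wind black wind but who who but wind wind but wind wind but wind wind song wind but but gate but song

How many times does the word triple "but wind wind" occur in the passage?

3

Scanning the 20 overlapping trigram windows for "but wind wind":
  position 7–9: but wind wind
  position 10–12: but wind wind
  position 13–15: but wind wind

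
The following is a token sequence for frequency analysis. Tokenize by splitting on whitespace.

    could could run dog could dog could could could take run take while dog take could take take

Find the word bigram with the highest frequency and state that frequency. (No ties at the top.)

Bigram frequencies (highest first):
  could could: 3
  dog could: 2
  could take: 2
  could run: 1
  run dog: 1
  could dog: 1
  … (7 more, each ≤ 1)

"could could", 3 times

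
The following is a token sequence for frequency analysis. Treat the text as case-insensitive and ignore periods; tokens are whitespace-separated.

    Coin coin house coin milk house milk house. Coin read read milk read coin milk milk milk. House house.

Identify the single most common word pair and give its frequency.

Bigram frequencies (highest first):
  milk house: 3
  house coin: 2
  coin milk: 2
  milk milk: 2
  coin coin: 1
  coin house: 1
  … (7 more, each ≤ 1)

"milk house", 3 times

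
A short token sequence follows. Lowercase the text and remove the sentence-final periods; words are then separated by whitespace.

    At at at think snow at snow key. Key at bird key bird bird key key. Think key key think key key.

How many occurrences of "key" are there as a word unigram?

Scanning the 22 tokens for "key":
  position 8: key
  position 9: key
  position 12: key
  position 15: key
  position 16: key
  position 18: key
  position 19: key
  position 21: key
  position 22: key

9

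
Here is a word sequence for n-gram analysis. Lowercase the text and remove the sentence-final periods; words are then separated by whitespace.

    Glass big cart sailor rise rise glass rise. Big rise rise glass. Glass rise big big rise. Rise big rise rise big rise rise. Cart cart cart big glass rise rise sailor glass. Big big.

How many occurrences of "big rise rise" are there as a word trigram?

4

Scanning the 33 overlapping trigram windows for "big rise rise":
  position 9–11: big rise rise
  position 16–18: big rise rise
  position 19–21: big rise rise
  position 22–24: big rise rise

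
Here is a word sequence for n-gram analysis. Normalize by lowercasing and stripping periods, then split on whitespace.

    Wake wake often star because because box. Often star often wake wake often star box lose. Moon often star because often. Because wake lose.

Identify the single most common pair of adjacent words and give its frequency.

"often star", 4 times

Bigram frequencies (highest first):
  often star: 4
  wake wake: 2
  wake often: 2
  star because: 2
  because because: 1
  because box: 1
  … (11 more, each ≤ 1)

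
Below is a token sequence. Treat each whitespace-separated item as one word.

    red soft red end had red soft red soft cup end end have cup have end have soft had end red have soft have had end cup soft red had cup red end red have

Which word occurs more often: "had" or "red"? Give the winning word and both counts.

"red" (8 vs 4)

"had": 4 occurrences
"red": 8 occurrences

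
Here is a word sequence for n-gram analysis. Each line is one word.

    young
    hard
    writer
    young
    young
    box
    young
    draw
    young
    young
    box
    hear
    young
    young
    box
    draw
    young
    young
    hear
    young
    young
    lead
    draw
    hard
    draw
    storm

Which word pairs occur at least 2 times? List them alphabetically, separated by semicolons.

Bigram counts meeting the condition (at least 2 times):
  draw young: 2
  hear young: 2
  young box: 3
  young young: 5

draw young; hear young; young box; young young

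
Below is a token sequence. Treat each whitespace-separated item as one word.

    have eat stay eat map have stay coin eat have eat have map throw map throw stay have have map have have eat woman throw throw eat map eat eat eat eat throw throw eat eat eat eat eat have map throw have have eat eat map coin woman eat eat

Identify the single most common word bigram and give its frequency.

"eat eat", 9 times

Bigram frequencies (highest first):
  eat eat: 9
  have eat: 4
  eat map: 3
  eat have: 3
  have map: 3
  map throw: 3
  … (20 more, each ≤ 3)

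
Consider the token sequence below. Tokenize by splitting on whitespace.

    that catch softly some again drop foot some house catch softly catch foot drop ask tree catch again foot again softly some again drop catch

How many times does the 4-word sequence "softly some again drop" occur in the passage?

2

Scanning the 22 overlapping 4-gram windows for "softly some again drop":
  position 3–6: softly some again drop
  position 21–24: softly some again drop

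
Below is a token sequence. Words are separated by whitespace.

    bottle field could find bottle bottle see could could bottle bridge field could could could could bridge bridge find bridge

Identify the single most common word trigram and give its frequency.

"could could could", 2 times

Trigram frequencies (highest first):
  could could could: 2
  bottle field could: 1
  field could find: 1
  could find bottle: 1
  find bottle bottle: 1
  bottle bottle see: 1
  … (11 more, each ≤ 1)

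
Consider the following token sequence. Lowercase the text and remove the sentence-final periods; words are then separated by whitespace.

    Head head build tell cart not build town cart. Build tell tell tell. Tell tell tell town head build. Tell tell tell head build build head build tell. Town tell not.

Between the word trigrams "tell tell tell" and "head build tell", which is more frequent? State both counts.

"tell tell tell": 5 occurrences
"head build tell": 3 occurrences

"tell tell tell" (5 vs 3)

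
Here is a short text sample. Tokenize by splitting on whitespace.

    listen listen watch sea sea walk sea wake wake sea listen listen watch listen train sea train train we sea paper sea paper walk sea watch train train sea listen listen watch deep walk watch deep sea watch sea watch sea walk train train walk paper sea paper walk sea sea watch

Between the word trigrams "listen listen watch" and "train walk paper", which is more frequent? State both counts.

"listen listen watch" (3 vs 1)

"listen listen watch": 3 occurrences
"train walk paper": 1 occurrence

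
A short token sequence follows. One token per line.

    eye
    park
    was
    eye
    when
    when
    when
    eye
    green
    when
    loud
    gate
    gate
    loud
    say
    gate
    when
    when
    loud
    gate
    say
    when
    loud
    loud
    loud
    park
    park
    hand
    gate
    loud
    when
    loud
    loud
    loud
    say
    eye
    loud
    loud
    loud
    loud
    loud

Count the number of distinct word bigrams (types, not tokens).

41 tokens → 40 bigram windows in total.
Repeated bigrams (each contributes count−1 duplicates):
  loud loud: 8
  when loud: 4
  when when: 3
  gate loud: 2
  loud gate: 2
  loud say: 2
15 duplicate windows → 40 − 15 = 25 distinct.

25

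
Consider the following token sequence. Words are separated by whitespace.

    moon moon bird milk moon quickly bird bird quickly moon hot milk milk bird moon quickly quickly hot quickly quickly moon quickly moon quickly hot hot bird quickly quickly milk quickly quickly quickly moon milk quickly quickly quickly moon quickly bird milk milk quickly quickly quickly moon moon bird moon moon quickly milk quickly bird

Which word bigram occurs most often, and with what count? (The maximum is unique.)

Bigram frequencies (highest first):
  quickly quickly: 9
  moon quickly: 6
  quickly moon: 6
  milk quickly: 4
  moon moon: 3
  quickly bird: 3
  … (16 more, each ≤ 2)

"quickly quickly", 9 times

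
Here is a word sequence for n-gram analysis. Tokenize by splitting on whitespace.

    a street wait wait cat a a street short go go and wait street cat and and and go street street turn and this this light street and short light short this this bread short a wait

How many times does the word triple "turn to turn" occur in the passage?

Scanning the 35 overlapping trigram windows for "turn to turn":
  (none found)

0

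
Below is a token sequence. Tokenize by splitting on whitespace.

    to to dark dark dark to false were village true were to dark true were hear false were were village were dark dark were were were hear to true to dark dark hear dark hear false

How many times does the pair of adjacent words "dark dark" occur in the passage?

Scanning the 35 overlapping bigram windows for "dark dark":
  position 3–4: dark dark
  position 4–5: dark dark
  position 22–23: dark dark
  position 31–32: dark dark

4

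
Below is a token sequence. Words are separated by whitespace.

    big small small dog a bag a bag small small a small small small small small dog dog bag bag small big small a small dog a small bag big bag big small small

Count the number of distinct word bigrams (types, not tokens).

34 tokens → 33 bigram windows in total.
Repeated bigrams (each contributes count−1 duplicates):
  small small: 7
  a small: 3
  big small: 3
  small dog: 3
  a bag: 2
  bag big: 2
  bag small: 2
  dog a: 2
  … (1 more repeated)
17 duplicate windows → 33 − 17 = 16 distinct.

16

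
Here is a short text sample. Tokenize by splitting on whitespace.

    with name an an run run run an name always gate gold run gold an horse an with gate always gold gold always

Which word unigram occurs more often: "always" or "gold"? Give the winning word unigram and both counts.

"always": 3 occurrences
"gold": 4 occurrences

"gold" (4 vs 3)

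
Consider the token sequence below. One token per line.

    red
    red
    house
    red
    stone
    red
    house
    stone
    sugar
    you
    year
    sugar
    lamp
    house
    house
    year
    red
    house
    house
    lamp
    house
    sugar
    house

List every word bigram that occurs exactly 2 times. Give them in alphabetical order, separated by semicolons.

Bigram counts meeting the condition (exactly 2 times):
  house house: 2
  lamp house: 2

house house; lamp house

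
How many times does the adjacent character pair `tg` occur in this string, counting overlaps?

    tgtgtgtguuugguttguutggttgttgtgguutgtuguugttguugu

Sliding a length-2 window over the 48 characters (47 positions):
  position 1–2: tg
  position 3–4: tg
  position 5–6: tg
  position 7–8: tg
  position 16–17: tg
  position 20–21: tg
  position 24–25: tg
  position 27–28: tg
  position 29–30: tg
  position 34–35: tg
  … (1 more)

11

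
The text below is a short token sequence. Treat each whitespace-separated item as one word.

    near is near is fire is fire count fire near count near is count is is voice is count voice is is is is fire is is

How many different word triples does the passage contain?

27 tokens → 25 trigram windows in total.
Repeated trigrams (each contributes count−1 duplicates):
  is fire is: 2
  is is is: 2
2 duplicate windows → 25 − 2 = 23 distinct.

23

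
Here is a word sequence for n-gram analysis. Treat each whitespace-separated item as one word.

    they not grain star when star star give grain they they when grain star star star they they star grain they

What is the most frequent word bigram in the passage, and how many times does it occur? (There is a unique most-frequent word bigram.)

"star star", 3 times

Bigram frequencies (highest first):
  star star: 3
  grain star: 2
  grain they: 2
  they they: 2
  they not: 1
  not grain: 1
  … (9 more, each ≤ 1)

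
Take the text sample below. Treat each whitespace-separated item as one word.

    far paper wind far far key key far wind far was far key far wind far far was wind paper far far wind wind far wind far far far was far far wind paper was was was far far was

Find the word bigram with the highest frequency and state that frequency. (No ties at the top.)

"far far", 7 times

Bigram frequencies (highest first):
  far far: 7
  wind far: 5
  far wind: 5
  far was: 4
  was far: 3
  far key: 2
  … (10 more, each ≤ 2)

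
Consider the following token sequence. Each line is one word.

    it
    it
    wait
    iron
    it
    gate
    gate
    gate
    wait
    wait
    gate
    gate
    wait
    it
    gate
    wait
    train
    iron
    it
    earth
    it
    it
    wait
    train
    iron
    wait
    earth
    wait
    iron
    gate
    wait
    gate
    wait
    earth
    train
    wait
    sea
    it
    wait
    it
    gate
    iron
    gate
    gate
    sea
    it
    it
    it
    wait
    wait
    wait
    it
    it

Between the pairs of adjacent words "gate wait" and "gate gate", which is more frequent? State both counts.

"gate wait": 5 occurrences
"gate gate": 4 occurrences

"gate wait" (5 vs 4)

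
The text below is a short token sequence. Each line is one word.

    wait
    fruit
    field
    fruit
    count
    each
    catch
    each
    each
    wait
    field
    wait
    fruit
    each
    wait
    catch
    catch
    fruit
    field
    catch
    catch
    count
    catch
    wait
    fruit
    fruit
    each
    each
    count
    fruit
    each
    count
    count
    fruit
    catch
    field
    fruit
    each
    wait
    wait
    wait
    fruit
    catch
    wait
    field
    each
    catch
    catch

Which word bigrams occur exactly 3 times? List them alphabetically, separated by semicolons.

Bigram counts meeting the condition (exactly 3 times):
  catch catch: 3
  each wait: 3

catch catch; each wait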